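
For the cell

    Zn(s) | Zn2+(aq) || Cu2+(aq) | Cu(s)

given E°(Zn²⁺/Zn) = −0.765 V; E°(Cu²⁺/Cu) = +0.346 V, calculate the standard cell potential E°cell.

+1.111 V

By convention the left-hand electrode in cell notation is the anode (oxidation) and the right-hand electrode is the cathode (reduction).
E°cell = E°(right) − E°(left) = +0.346 − (−0.765) = +1.111 V.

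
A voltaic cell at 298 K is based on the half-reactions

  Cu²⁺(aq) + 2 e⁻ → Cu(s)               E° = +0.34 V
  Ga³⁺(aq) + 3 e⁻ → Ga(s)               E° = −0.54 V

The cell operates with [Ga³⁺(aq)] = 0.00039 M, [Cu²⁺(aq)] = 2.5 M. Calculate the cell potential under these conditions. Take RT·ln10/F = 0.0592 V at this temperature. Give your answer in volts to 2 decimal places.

Since E°(Cu²⁺/Cu) > E°(Ga³⁺/Ga), Cu²⁺/Cu serves as the cathode.
E°cell = +0.34 − (−0.54) = +0.88 V, with n = 6 electrons transferred.
The balanced reaction is 3 Cu²⁺(aq) + 2 Ga(s) → 3 Cu(s) + 2 Ga³⁺(aq), so Q = [Ga³⁺(aq)]^2 / [Cu²⁺(aq)]^3 = 9.73×10^−9 and log Q = −8.012.
Applying E = E° − (RT ln10/nF)·log Q gives +0.88 − (0.0592/6)(−8.012) = +0.96 V.

+0.96 V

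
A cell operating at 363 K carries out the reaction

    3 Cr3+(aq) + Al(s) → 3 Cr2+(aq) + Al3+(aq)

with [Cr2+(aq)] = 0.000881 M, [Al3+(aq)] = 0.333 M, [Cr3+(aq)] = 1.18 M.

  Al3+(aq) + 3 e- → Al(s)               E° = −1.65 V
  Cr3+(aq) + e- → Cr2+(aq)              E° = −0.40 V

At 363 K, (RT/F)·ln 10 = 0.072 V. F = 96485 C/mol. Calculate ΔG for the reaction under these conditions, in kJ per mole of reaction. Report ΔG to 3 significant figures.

With Cr³⁺/Cr²⁺ reduced at the cathode, E°cell = −0.40 − (−1.65) = +1.25 V and n = 3.
Q = ([Cr2+(aq)]^3·[Al3+(aq)]) / [Cr3+(aq)]^3 = 1.39×10^−10, so log Q = −9.858 and E = +1.25 − (0.072/3)(−9.858) = +1.4866 V.
ΔG = −nFE = −(3)(96485)(+1.4866) J/mol = −430 kJ/mol.

−430 kJ/mol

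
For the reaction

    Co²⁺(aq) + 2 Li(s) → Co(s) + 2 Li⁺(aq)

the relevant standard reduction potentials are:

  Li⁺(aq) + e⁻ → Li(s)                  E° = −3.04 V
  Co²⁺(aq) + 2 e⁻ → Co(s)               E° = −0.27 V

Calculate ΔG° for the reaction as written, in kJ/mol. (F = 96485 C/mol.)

In the reaction as written Co²⁺(aq) is reduced, so the Co²⁺/Co couple is the cathode and Li⁺/Li is the anode.
E°cell = −0.27 − (−3.04) = +2.77 V; balancing electrons gives n = 2.
ΔG° = −nFE°cell = −(2)(96485)(+2.77) J/mol = −535 kJ/mol.

−535 kJ/mol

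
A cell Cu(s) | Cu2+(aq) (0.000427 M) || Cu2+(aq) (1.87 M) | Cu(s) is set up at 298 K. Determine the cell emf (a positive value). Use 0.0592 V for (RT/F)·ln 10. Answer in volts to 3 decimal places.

For a concentration cell E°cell = 0, since both electrodes use the same couple.
The compartment with the higher Cu2+(aq) concentration (1.87 M) acts as the cathode; ions are reduced there and produced at the dilute (0.000427 M) anode.
With n = 2, Ecell = −(0.0592/2)·log([dilute]/[conc]) = −(0.0592/2)·log(0.000427/1.87) = +0.108 V.

0.108 V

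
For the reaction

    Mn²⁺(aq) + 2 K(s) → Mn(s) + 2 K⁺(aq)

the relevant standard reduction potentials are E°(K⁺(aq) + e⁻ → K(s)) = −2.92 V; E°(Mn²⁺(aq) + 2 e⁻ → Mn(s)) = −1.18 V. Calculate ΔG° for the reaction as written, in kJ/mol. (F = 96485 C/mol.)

In the reaction as written Mn²⁺(aq) is reduced, so the Mn²⁺/Mn couple is the cathode and K⁺/K is the anode.
E°cell = −1.18 − (−2.92) = +1.74 V; balancing electrons gives n = 2.
ΔG° = −nFE°cell = −(2)(96485)(+1.74) J/mol = −336 kJ/mol.

−336 kJ/mol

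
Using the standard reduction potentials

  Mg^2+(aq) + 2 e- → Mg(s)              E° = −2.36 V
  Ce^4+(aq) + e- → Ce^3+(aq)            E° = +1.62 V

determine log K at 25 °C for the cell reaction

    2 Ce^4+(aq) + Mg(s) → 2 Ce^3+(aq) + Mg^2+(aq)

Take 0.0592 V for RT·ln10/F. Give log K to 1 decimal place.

The Ce⁴⁺/Ce³⁺ couple is reduced (cathode); E°cell = +1.62 − (−2.36) = +3.98 V with n = 2.
At equilibrium E = 0, so log K = nE°cell / 0.0592 = (2)(+3.98) / 0.0592 = 134.5.

log K = 134.5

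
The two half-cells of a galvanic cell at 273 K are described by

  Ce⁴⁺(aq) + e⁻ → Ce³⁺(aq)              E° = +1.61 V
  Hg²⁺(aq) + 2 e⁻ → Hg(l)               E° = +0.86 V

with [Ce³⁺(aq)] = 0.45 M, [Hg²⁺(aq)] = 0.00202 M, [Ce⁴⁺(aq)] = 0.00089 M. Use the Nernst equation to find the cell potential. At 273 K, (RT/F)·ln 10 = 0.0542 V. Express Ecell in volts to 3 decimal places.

+0.676 V

Ce⁴⁺/Ce³⁺ is reduced (cathode, E° = +1.61 V) and Hg²⁺/Hg is oxidized (anode).
E°cell = +1.61 − (+0.86) = +0.75 V, with n = 2 electrons transferred.
Balancing gives 2 Ce⁴⁺(aq) + Hg(l) → 2 Ce³⁺(aq) + Hg²⁺(aq); hence Q = ([Ce³⁺(aq)]^2·[Hg²⁺(aq)]) / [Ce⁴⁺(aq)]^2 = 516 (log Q = 2.713).
E = E° − (0.0542/n)·log Q = +0.75 − (0.0542/2)(2.713) = +0.676 V.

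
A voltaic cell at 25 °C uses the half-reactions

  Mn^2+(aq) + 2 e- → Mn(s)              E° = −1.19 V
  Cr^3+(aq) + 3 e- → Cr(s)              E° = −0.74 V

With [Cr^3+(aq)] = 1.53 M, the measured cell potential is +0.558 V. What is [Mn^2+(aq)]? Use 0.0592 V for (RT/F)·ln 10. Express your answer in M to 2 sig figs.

0.00030 M

With Cr³⁺/Cr at the cathode and Mn²⁺/Mn at the anode, E°cell = −0.74 − (−1.19) = +0.45 V (n = 6).
From the Nernst equation, log Q = n(E° − E)/0.0592 = 6·(+0.45 − (+0.558))/0.0592 = −10.946.
The balanced reaction is 2 Cr^3+(aq) + 3 Mn(s) → 2 Cr(s) + 3 Mn^2+(aq), so Q = [Mn^2+(aq)]^3 / [Cr^3+(aq)]^2.
Isolating [Mn^2+(aq)] in Q = 10^{−10.946} yields log [Mn^2+(aq)] = −3.526, i.e. 0.00030 M.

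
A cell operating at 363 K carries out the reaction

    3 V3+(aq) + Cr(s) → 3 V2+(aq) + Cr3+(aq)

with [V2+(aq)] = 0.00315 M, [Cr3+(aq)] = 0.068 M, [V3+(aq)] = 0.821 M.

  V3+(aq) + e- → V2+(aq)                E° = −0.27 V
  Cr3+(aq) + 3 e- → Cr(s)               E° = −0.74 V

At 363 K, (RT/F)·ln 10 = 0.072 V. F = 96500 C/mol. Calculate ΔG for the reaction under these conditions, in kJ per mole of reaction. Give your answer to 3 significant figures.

−195 kJ/mol

With V³⁺/V²⁺ reduced at the cathode, E°cell = −0.27 − (−0.74) = +0.47 V and n = 3.
The reaction quotient is ([V2+(aq)]^3·[Cr3+(aq)]) / [V3+(aq)]^3 = 3.84×10^−9; by Nernst, E = +0.47 − (0.072/3)(−8.416) = +0.6720 V.
Then ΔG = −nFE = −3 × 96500 × +0.6720 J/mol = −195 kJ/mol.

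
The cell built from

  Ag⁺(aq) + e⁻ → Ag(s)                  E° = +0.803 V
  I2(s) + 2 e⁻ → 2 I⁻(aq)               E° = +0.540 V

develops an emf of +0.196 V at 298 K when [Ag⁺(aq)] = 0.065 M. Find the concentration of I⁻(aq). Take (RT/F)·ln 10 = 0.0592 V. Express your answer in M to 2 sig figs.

1.1 M

The Ag⁺/Ag couple has the larger reduction potential, so it is the cathode: E°cell = +0.803 − (+0.540) = +0.263 V and n = 2.
Rearranging E = E° − (0.0592/n)·log Q gives log Q = 2(+0.263 − (+0.196))/0.0592 = 2.264.
The balanced reaction is 2 Ag⁺(aq) + 2 I⁻(aq) → 2 Ag(s) + I2(s), so Q = 1 / ([Ag⁺(aq)]^2·[I⁻(aq)]^2).
Substituting the known concentrations and solving, log [I⁻(aq)] = 0.055 and [I⁻(aq)] = 1.1 M.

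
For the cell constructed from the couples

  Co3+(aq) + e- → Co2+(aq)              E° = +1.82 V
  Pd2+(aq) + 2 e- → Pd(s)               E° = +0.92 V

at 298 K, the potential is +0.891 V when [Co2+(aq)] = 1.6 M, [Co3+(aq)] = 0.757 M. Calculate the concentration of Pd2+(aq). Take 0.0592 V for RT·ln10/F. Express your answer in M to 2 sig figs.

Co³⁺/Co²⁺ is the cathode (higher E°); E°cell = +1.82 − (+0.92) = +0.90 V with n = 2.
From the Nernst equation, log Q = n(E° − E)/0.0592 = 2·(+0.90 − (+0.891))/0.0592 = 0.304.
Balancing electrons gives 2 Co3+(aq) + Pd(s) → 2 Co2+(aq) + Pd2+(aq); thus Q = ([Co2+(aq)]^2·[Pd2+(aq)]) / [Co3+(aq)]^2.
Substituting the known concentrations and solving, log [Pd2+(aq)] = −0.346 and [Pd2+(aq)] = 0.45 M.

0.45 M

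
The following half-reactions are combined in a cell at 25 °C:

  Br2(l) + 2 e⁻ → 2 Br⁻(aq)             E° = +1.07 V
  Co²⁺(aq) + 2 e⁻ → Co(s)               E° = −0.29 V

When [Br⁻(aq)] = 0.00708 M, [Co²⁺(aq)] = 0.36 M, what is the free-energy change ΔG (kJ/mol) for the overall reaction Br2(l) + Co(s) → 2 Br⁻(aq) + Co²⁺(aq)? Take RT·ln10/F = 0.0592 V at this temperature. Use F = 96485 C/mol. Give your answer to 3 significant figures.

E°cell = +1.07 − (−0.29) = +1.36 V; the balanced reaction transfers n = 2 electrons.
Q = [Br⁻(aq)]^2·[Co²⁺(aq)] = 1.8×10^−5, so log Q = −4.744 and E = +1.36 − (0.0592/2)(−4.744) = +1.5004 V.
ΔG = −nFE = −(2)(96485)(+1.5004) J/mol = −290 kJ/mol.

−290 kJ/mol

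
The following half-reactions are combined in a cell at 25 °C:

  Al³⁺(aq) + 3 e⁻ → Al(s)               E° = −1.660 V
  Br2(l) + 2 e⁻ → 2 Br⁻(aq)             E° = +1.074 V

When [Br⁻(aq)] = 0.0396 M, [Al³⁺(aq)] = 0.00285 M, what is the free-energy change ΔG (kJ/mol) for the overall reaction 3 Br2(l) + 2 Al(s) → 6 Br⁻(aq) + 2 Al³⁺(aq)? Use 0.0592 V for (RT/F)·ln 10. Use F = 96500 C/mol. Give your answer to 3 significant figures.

The standard cell potential is +1.074 − (−1.660) = +2.734 V, with n = 6 electrons in the balanced equation.
The reaction quotient is [Br⁻(aq)]^6·[Al³⁺(aq)]^2 = 3.13×10^−14; by Nernst, E = +2.734 − (0.0592/6)(−13.504) = +2.8672 V.
Finally ΔG = −nFE = −(6)(96500 C/mol)(+2.8672 V) = −1660 kJ/mol.

−1660 kJ/mol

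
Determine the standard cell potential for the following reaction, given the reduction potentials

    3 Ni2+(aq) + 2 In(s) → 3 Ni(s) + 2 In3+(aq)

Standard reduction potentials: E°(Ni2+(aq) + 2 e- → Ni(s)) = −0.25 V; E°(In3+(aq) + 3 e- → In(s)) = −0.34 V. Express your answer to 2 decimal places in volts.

+0.09 V

Ni2+(aq) gains electrons, so the Ni²⁺/Ni couple is the cathode; the In³⁺/In couple is the anode.
E°cell = E°(cathode) − E°(anode) = −0.25 − (−0.34) = +0.09 V.
The positive value indicates the reaction is spontaneous as written.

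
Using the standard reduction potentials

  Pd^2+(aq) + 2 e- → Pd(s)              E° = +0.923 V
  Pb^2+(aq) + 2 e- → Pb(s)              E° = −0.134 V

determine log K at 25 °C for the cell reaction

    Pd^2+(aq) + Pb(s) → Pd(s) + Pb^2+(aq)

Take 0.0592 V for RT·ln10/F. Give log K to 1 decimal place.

The Pd²⁺/Pd couple is reduced (cathode); E°cell = +0.923 − (−0.134) = +1.057 V with n = 2.
At equilibrium E = 0, so log K = nE°cell / 0.0592 = (2)(+1.057) / 0.0592 = 35.7.

log K = 35.7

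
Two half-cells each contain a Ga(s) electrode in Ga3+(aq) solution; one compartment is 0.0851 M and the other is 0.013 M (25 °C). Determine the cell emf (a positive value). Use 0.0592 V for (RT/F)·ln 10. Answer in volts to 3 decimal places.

For a concentration cell E°cell = 0, since both electrodes use the same couple.
The compartment with the higher Ga3+(aq) concentration (0.0851 M) acts as the cathode; ions are reduced there and produced at the dilute (0.013 M) anode.
With n = 3, Ecell = −(0.0592/3)·log([dilute]/[conc]) = −(0.0592/3)·log(0.013/0.0851) = +0.016 V.

0.016 V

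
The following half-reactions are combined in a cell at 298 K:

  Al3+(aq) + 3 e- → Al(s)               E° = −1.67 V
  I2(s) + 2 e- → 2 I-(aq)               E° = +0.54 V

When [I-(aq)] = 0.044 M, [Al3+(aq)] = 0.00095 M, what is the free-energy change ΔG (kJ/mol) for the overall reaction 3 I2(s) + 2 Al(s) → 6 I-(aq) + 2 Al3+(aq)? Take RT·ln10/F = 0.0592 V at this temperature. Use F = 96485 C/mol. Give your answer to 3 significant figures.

E°cell = +0.54 − (−1.67) = +2.21 V; the balanced reaction transfers n = 6 electrons.
Q = [I-(aq)]^6·[Al3+(aq)]^2 = 6.55×10^−15, so log Q = −14.184 and E = +2.21 − (0.0592/6)(−14.184) = +2.3499 V.
Finally ΔG = −nFE = −(6)(96485 C/mol)(+2.3499 V) = −1360 kJ/mol.

−1360 kJ/mol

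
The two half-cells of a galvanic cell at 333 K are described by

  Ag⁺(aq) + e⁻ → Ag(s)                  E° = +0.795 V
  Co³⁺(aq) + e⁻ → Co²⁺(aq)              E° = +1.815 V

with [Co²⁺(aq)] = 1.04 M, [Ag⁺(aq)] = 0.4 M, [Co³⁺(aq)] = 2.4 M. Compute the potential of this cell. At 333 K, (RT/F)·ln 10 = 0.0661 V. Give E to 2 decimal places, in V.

Co³⁺/Co²⁺ is reduced (cathode, E° = +1.815 V) and Ag⁺/Ag is oxidized (anode).
E°cell = E°cat − E°an = +1.815 − (+0.795) = +1.020 V; n = 1.
Balancing gives Co³⁺(aq) + Ag(s) → Co²⁺(aq) + Ag⁺(aq); hence Q = ([Co²⁺(aq)]·[Ag⁺(aq)]) / [Co³⁺(aq)] = 0.173 (log Q = −0.761).
E = E° − (0.0661/n)·log Q = +1.020 − (0.0661/1)(−0.761) = +1.07 V.

+1.07 V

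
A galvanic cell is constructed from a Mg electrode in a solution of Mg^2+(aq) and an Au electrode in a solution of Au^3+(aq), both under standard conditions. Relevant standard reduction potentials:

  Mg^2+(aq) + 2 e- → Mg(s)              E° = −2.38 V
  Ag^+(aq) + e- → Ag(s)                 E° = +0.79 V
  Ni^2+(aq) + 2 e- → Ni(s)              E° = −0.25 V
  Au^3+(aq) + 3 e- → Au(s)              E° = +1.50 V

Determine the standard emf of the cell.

+3.88 V

The Au³⁺/Au couple has the higher E°, so Au ion is reduced (cathode) and Mg is oxidized (anode).
E°cell = E°(cathode) − E°(anode) = +1.50 − (−2.38) = +3.88 V.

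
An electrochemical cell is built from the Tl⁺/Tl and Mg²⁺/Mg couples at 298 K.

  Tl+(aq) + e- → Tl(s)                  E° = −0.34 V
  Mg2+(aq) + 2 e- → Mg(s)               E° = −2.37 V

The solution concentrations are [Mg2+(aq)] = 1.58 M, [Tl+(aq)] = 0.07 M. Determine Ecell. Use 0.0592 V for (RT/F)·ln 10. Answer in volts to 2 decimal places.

Since E°(Tl⁺/Tl) > E°(Mg²⁺/Mg), Tl⁺/Tl serves as the cathode.
The standard potential is −0.34 − (−2.37) = +2.03 V and the balanced reaction transfers n = 2 electrons.
Balancing gives 2 Tl+(aq) + Mg(s) → 2 Tl(s) + Mg2+(aq); hence Q = [Mg2+(aq)] / [Tl+(aq)]^2 = 322 (log Q = 2.508).
Applying E = E° − (RT ln10/nF)·log Q gives +2.03 − (0.0592/2)(2.508) = +1.96 V.

+1.96 V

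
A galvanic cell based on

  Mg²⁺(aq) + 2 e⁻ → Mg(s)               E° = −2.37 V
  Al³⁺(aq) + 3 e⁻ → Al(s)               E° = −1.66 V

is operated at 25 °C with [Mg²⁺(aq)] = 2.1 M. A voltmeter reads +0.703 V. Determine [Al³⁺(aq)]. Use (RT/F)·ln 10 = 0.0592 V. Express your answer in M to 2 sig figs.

1.3 M

The Al³⁺/Al couple has the larger reduction potential, so it is the cathode: E°cell = −1.66 − (−2.37) = +0.71 V and n = 6.
Since E = E° − (0.0592/n)·log Q, log Q = n(E° − E)/0.0592 = 0.709.
Balancing electrons gives 2 Al³⁺(aq) + 3 Mg(s) → 2 Al(s) + 3 Mg²⁺(aq); thus Q = [Mg²⁺(aq)]^3 / [Al³⁺(aq)]^2.
Solving for the unknown gives log [Al³⁺(aq)] = 0.129, so [Al³⁺(aq)] ≈ 1.3 M.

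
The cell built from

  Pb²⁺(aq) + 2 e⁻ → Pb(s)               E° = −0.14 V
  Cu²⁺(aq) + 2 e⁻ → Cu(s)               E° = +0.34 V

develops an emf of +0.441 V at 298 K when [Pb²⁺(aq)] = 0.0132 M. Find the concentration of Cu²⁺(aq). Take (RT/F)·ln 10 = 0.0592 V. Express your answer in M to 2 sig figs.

0.00064 M

With Cu²⁺/Cu at the cathode and Pb²⁺/Pb at the anode, E°cell = +0.34 − (−0.14) = +0.48 V (n = 2).
Since E = E° − (0.0592/n)·log Q, log Q = n(E° − E)/0.0592 = 1.318.
For Cu²⁺(aq) + Pb(s) → Cu(s) + Pb²⁺(aq), the reaction quotient is Q = [Pb²⁺(aq)] / [Cu²⁺(aq)].
Solving for the unknown gives log [Cu²⁺(aq)] = −3.197, so [Cu²⁺(aq)] ≈ 0.00064 M.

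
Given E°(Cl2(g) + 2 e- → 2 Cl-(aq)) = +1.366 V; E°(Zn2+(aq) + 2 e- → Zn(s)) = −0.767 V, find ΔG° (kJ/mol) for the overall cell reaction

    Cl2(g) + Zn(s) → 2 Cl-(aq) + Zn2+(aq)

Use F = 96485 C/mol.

In the reaction as written Cl2(g) is reduced, so the Cl₂/Cl⁻ couple is the cathode and Zn²⁺/Zn is the anode.
E°cell = +1.366 − (−0.767) = +2.133 V; balancing electrons gives n = 2.
ΔG° = −nFE°cell = −(2)(96485)(+2.133) J/mol = −412 kJ/mol.

−412 kJ/mol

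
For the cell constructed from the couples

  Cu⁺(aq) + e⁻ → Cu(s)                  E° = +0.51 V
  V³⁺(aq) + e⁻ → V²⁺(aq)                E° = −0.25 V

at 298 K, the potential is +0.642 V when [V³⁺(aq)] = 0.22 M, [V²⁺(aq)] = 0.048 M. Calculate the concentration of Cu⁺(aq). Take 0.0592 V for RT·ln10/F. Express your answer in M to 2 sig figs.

0.047 M

Cu⁺/Cu is the cathode (higher E°); E°cell = +0.51 − (−0.25) = +0.76 V with n = 1.
Rearranging E = E° − (0.0592/n)·log Q gives log Q = 1(+0.76 − (+0.642))/0.0592 = 1.993.
Balancing electrons gives Cu⁺(aq) + V²⁺(aq) → Cu(s) + V³⁺(aq); thus Q = [V³⁺(aq)] / ([Cu⁺(aq)]·[V²⁺(aq)]).
Substituting the known concentrations and solving, log [Cu⁺(aq)] = −1.332 and [Cu⁺(aq)] = 0.047 M.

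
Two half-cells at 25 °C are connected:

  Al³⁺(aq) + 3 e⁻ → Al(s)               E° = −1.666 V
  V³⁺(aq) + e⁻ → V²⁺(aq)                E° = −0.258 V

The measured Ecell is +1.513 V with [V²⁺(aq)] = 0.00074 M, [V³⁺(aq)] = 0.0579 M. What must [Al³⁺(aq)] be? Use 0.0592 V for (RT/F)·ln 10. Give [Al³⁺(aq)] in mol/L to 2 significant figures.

2.3 M

With V³⁺/V²⁺ at the cathode and Al³⁺/Al at the anode, E°cell = −0.258 − (−1.666) = +1.408 V (n = 3).
Rearranging E = E° − (0.0592/n)·log Q gives log Q = 3(+1.408 − (+1.513))/0.0592 = −5.321.
The balanced reaction is 3 V³⁺(aq) + Al(s) → 3 V²⁺(aq) + Al³⁺(aq), so Q = ([V²⁺(aq)]^3·[Al³⁺(aq)]) / [V³⁺(aq)]^3.
Substituting the known concentrations and solving, log [Al³⁺(aq)] = 0.359 and [Al³⁺(aq)] = 2.3 M.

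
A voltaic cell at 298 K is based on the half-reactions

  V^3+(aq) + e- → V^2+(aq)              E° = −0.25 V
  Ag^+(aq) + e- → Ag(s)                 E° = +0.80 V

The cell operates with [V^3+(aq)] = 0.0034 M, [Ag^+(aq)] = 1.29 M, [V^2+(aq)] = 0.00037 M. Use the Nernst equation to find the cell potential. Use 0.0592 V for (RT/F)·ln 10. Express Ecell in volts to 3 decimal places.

+1.000 V

The Ag⁺/Ag couple has the more positive E°, so it is the cathode; V³⁺/V²⁺ is the anode.
E°cell = E°cat − E°an = +0.80 − (−0.25) = +1.05 V; n = 1.
For the overall reaction Ag^+(aq) + V^2+(aq) → Ag(s) + V^3+(aq), Q = [V^3+(aq)] / ([Ag^+(aq)]·[V^2+(aq)]) = 7.12, giving log Q = 0.853.
E = E° − (0.0592/n)·log Q = +1.05 − (0.0592/1)(0.853) = +1.000 V.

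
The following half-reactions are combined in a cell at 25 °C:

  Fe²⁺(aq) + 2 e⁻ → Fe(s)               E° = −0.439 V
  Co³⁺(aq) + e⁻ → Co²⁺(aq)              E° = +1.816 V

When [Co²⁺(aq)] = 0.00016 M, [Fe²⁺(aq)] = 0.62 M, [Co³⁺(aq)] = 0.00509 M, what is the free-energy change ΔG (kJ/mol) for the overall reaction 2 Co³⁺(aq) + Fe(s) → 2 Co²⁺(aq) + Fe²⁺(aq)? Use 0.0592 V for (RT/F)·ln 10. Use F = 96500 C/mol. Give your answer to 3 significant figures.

−454 kJ/mol

With Co³⁺/Co²⁺ reduced at the cathode, E°cell = +1.816 − (−0.439) = +2.255 V and n = 2.
Q = ([Co²⁺(aq)]^2·[Fe²⁺(aq)]) / [Co³⁺(aq)]^2 = 0.000613, so log Q = −3.213 and E = +2.255 − (0.0592/2)(−3.213) = +2.3501 V.
Then ΔG = −nFE = −2 × 96500 × +2.3501 J/mol = −454 kJ/mol.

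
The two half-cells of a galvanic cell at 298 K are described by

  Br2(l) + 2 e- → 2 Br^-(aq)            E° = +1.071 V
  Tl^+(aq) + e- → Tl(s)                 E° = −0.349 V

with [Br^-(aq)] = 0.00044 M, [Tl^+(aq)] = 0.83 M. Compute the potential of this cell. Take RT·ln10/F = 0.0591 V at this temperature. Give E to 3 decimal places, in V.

+1.623 V

Since E°(Br₂/Br⁻) > E°(Tl⁺/Tl), Br₂/Br⁻ serves as the cathode.
E°cell = +1.071 − (−0.349) = +1.420 V, with n = 2 electrons transferred.
The balanced reaction is Br2(l) + 2 Tl(s) → 2 Br^-(aq) + 2 Tl^+(aq), so Q = [Br^-(aq)]^2·[Tl^+(aq)]^2 = 1.33×10^−7 and log Q = −6.875.
By the Nernst equation, E = +1.420 − (0.0591/2)·(−6.875) = +1.623 V.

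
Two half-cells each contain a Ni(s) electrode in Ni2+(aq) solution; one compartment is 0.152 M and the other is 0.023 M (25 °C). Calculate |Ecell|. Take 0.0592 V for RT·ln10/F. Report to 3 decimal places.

For a concentration cell E°cell = 0, since both electrodes use the same couple.
The compartment with the higher Ni2+(aq) concentration (0.152 M) acts as the cathode; ions are reduced there and produced at the dilute (0.023 M) anode.
With n = 2, Ecell = −(0.0592/2)·log([dilute]/[conc]) = −(0.0592/2)·log(0.023/0.152) = +0.024 V.

0.024 V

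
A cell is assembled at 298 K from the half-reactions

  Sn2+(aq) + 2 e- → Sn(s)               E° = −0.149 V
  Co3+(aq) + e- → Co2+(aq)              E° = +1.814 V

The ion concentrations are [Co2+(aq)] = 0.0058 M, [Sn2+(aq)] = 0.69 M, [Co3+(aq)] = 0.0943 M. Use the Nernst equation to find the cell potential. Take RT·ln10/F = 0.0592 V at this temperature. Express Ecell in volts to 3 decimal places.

The Co³⁺/Co²⁺ couple has the more positive E°, so it is the cathode; Sn²⁺/Sn is the anode.
E°cell = +1.814 − (−0.149) = +1.963 V, with n = 2 electrons transferred.
For the overall reaction 2 Co3+(aq) + Sn(s) → 2 Co2+(aq) + Sn2+(aq), Q = ([Co2+(aq)]^2·[Sn2+(aq)]) / [Co3+(aq)]^2 = 0.00261, giving log Q = −2.583.
Applying E = E° − (RT ln10/nF)·log Q gives +1.963 − (0.0592/2)(−2.583) = +2.039 V.

+2.039 V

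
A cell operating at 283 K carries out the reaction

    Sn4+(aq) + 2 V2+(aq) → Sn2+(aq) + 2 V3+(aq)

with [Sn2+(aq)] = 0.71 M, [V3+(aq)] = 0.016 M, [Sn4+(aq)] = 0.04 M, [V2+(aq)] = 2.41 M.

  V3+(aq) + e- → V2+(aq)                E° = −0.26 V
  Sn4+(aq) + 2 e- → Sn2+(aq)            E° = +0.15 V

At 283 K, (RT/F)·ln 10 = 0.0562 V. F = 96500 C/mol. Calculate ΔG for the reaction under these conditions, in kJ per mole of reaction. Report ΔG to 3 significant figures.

With Sn⁴⁺/Sn²⁺ reduced at the cathode, E°cell = +0.15 − (−0.26) = +0.41 V and n = 2.
The reaction quotient is ([Sn2+(aq)]·[V3+(aq)]^2) / ([Sn4+(aq)]·[V2+(aq)]^2) = 0.000782; by Nernst, E = +0.41 − (0.0562/2)(−3.107) = +0.4973 V.
Then ΔG = −nFE = −2 × 96500 × +0.4973 J/mol = −96.0 kJ/mol.

−96.0 kJ/mol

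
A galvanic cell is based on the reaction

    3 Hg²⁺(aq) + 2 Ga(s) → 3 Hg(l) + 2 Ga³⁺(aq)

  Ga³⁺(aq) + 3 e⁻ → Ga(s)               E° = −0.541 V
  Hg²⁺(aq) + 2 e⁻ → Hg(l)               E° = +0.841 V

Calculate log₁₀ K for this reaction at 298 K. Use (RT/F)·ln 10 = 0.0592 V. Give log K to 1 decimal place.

The Hg²⁺/Hg couple is reduced (cathode); E°cell = +0.841 − (−0.541) = +1.382 V with n = 6.
At equilibrium E = 0, so log K = nE°cell / 0.0592 = (6)(+1.382) / 0.0592 = 140.1.

log K = 140.1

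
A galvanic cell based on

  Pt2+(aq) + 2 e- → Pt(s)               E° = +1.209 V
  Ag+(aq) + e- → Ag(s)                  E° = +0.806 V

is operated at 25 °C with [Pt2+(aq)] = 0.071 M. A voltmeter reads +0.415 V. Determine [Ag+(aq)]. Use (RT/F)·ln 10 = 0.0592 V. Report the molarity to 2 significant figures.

0.17 M

The Pt²⁺/Pt couple has the larger reduction potential, so it is the cathode: E°cell = +1.209 − (+0.806) = +0.403 V and n = 2.
Rearranging E = E° − (0.0592/n)·log Q gives log Q = 2(+0.403 − (+0.415))/0.0592 = −0.405.
For Pt2+(aq) + 2 Ag(s) → Pt(s) + 2 Ag+(aq), the reaction quotient is Q = [Ag+(aq)]^2 / [Pt2+(aq)].
Solving for the unknown gives log [Ag+(aq)] = −0.777, so [Ag+(aq)] ≈ 0.17 M.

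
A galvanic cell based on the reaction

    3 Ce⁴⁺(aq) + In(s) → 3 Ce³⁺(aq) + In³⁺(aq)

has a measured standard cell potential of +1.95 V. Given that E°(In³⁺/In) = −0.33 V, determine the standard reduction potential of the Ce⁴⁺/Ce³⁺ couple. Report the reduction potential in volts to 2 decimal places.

In the reaction as written the Ce⁴⁺/Ce³⁺ couple is reduced (cathode) and In³⁺/In is oxidized (anode), so E°cell = E°(Ce⁴⁺/Ce³⁺) − E°(In³⁺/In).
E°(Ce⁴⁺/Ce³⁺) = E°cell + E°(anode) = +1.95 + (−0.33) = +1.62 V.

+1.62 V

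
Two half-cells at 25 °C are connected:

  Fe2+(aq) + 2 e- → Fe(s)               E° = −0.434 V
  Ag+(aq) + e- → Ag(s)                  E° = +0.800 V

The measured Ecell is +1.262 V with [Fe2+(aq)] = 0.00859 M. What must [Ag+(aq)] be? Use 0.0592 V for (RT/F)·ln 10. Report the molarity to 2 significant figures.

With Ag⁺/Ag at the cathode and Fe²⁺/Fe at the anode, E°cell = +0.800 − (−0.434) = +1.234 V (n = 2).
Rearranging E = E° − (0.0592/n)·log Q gives log Q = 2(+1.234 − (+1.262))/0.0592 = −0.946.
The balanced reaction is 2 Ag+(aq) + Fe(s) → 2 Ag(s) + Fe2+(aq), so Q = [Fe2+(aq)] / [Ag+(aq)]^2.
Solving for the unknown gives log [Ag+(aq)] = −0.560, so [Ag+(aq)] ≈ 0.28 M.

0.28 M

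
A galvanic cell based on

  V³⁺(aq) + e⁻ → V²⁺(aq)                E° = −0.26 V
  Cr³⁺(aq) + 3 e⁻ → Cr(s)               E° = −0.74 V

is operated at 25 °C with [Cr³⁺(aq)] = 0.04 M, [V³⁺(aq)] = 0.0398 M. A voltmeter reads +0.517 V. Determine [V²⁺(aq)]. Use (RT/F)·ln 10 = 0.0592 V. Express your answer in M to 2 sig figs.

0.028 M

With V³⁺/V²⁺ at the cathode and Cr³⁺/Cr at the anode, E°cell = −0.26 − (−0.74) = +0.48 V (n = 3).
Rearranging E = E° − (0.0592/n)·log Q gives log Q = 3(+0.48 − (+0.517))/0.0592 = −1.875.
The balanced reaction is 3 V³⁺(aq) + Cr(s) → 3 V²⁺(aq) + Cr³⁺(aq), so Q = ([V²⁺(aq)]^3·[Cr³⁺(aq)]) / [V³⁺(aq)]^3.
Isolating [V²⁺(aq)] in Q = 10^{−1.875} yields log [V²⁺(aq)] = −1.559, i.e. 0.028 M.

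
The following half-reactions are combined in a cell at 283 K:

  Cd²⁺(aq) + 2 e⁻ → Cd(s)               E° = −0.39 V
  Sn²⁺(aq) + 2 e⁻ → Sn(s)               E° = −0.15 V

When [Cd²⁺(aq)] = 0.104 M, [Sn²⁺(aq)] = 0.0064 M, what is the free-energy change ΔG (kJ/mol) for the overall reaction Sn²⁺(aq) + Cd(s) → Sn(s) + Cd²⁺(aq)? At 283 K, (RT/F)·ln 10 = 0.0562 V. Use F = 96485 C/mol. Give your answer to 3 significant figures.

The standard cell potential is −0.15 − (−0.39) = +0.24 V, with n = 2 electrons in the balanced equation.
The reaction quotient is [Cd²⁺(aq)] / [Sn²⁺(aq)] = 16.2; by Nernst, E = +0.24 − (0.0562/2)(1.211) = +0.2060 V.
ΔG = −nFE = −(2)(96485)(+0.2060) J/mol = −39.8 kJ/mol.

−39.8 kJ/mol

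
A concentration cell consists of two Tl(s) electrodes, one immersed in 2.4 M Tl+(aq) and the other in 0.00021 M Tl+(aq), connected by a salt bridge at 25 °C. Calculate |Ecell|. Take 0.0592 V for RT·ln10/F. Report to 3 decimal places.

0.240 V

For a concentration cell E°cell = 0, since both electrodes use the same couple.
The compartment with the higher Tl+(aq) concentration (2.4 M) acts as the cathode; ions are reduced there and produced at the dilute (0.00021 M) anode.
With n = 1, Ecell = −(0.0592/1)·log([dilute]/[conc]) = −(0.0592/1)·log(0.00021/2.4) = +0.240 V.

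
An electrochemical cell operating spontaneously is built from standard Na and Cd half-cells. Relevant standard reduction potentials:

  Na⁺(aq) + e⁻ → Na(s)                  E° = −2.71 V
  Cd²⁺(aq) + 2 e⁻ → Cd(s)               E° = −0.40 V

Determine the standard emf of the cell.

+2.31 V

Of the two couples in this cell, the one with the more positive reduction potential is reduced at the cathode: here that is Cd²⁺/Cd (−0.40 V); Na⁺/Na (−2.71 V) is the anode.
E°cell = E°(cathode) − E°(anode) = −0.40 − (−2.71) = +2.31 V.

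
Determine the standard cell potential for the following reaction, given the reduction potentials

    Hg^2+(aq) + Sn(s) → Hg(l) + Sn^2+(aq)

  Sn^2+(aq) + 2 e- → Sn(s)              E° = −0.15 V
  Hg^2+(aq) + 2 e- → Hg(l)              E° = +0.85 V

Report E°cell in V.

In the reaction as written, Hg^2+(aq) is reduced (cathode) and Sn^2+(aq) is produced by oxidation at the anode.
E°cell = E°(cathode) − E°(anode) = +0.85 − (−0.15) = +1.00 V.

+1.00 V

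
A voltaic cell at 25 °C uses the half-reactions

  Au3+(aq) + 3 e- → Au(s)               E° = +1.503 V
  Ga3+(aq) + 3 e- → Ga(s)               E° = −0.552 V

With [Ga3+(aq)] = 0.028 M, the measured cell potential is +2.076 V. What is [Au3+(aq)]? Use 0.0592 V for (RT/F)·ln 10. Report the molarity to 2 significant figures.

0.32 M

With Au³⁺/Au at the cathode and Ga³⁺/Ga at the anode, E°cell = +1.503 − (−0.552) = +2.055 V (n = 3).
Since E = E° − (0.0592/n)·log Q, log Q = n(E° − E)/0.0592 = −1.064.
For Au3+(aq) + Ga(s) → Au(s) + Ga3+(aq), the reaction quotient is Q = [Ga3+(aq)] / [Au3+(aq)].
Isolating [Au3+(aq)] in Q = 10^{−1.064} yields log [Au3+(aq)] = −0.489, i.e. 0.32 M.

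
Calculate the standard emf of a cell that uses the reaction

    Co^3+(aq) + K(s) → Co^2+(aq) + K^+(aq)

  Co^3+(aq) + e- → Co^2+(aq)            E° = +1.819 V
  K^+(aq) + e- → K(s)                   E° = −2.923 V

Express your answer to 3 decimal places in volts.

+4.742 V

Co^3+(aq) gains electrons, so the Co³⁺/Co²⁺ couple is the cathode; the K⁺/K couple is the anode.
E°cell = E°(cathode) − E°(anode) = +1.819 − (−2.923) = +4.742 V.
The positive value indicates the reaction is spontaneous as written.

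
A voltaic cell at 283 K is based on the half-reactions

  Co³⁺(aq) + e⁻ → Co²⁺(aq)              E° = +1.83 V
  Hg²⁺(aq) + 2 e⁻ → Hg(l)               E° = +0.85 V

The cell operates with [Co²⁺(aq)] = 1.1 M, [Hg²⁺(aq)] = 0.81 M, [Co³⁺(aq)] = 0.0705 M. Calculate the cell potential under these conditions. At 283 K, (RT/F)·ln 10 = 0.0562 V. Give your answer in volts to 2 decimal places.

Co³⁺/Co²⁺ is reduced (cathode, E° = +1.83 V) and Hg²⁺/Hg is oxidized (anode).
E°cell = +1.83 − (+0.85) = +0.98 V, with n = 2 electrons transferred.
The balanced reaction is 2 Co³⁺(aq) + Hg(l) → 2 Co²⁺(aq) + Hg²⁺(aq), so Q = ([Co²⁺(aq)]^2·[Hg²⁺(aq)]) / [Co³⁺(aq)]^2 = 197 and log Q = 2.295.
Applying E = E° − (RT ln10/nF)·log Q gives +0.98 − (0.0562/2)(2.295) = +0.92 V.

+0.92 V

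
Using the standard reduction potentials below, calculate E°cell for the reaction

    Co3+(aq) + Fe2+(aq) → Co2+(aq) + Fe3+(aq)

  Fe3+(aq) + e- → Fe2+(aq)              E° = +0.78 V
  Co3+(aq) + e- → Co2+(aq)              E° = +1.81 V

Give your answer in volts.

+1.03 V

Co3+(aq) gains electrons, so the Co³⁺/Co²⁺ couple is the cathode; the Fe³⁺/Fe²⁺ couple is the anode.
E°cell = E°(cathode) − E°(anode) = +1.81 − (+0.78) = +1.03 V.
The positive value indicates the reaction is spontaneous as written.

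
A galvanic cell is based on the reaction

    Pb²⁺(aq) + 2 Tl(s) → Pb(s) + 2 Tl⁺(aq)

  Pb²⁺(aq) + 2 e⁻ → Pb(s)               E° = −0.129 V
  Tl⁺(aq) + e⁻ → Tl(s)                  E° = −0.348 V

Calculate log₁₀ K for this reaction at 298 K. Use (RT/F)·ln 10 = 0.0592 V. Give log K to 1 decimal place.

log K = 7.4

The Pb²⁺/Pb couple is reduced (cathode); E°cell = −0.129 − (−0.348) = +0.219 V with n = 2.
At equilibrium E = 0, so log K = nE°cell / 0.0592 = (2)(+0.219) / 0.0592 = 7.4.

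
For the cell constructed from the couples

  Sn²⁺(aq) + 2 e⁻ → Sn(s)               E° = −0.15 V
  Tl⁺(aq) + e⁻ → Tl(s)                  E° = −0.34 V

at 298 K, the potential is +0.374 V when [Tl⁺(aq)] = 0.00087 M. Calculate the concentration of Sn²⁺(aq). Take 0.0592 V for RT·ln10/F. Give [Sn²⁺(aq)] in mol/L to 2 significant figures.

1.2 M

With Sn²⁺/Sn at the cathode and Tl⁺/Tl at the anode, E°cell = −0.15 − (−0.34) = +0.19 V (n = 2).
From the Nernst equation, log Q = n(E° − E)/0.0592 = 2·(+0.19 − (+0.374))/0.0592 = −6.216.
The balanced reaction is Sn²⁺(aq) + 2 Tl(s) → Sn(s) + 2 Tl⁺(aq), so Q = [Tl⁺(aq)]^2 / [Sn²⁺(aq)].
Substituting the known concentrations and solving, log [Sn²⁺(aq)] = 0.095 and [Sn²⁺(aq)] = 1.2 M.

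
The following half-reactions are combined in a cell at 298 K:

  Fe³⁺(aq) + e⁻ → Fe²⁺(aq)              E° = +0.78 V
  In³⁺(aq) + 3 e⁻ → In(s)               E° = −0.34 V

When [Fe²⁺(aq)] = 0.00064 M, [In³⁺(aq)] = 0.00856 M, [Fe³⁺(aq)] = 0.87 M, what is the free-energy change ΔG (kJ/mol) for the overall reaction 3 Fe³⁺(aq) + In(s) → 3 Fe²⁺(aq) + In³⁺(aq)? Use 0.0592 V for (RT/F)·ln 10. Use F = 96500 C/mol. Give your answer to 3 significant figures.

With Fe³⁺/Fe²⁺ reduced at the cathode, E°cell = +0.78 − (−0.34) = +1.12 V and n = 3.
Here Q = ([Fe²⁺(aq)]^3·[In³⁺(aq)]) / [Fe³⁺(aq)]^3 = 3.41×10^−12 (log Q = −11.468), giving E = +1.12 − (0.0592/3)·(−11.468) = +1.3463 V.
Finally ΔG = −nFE = −(3)(96500 C/mol)(+1.3463 V) = −390 kJ/mol.

−390 kJ/mol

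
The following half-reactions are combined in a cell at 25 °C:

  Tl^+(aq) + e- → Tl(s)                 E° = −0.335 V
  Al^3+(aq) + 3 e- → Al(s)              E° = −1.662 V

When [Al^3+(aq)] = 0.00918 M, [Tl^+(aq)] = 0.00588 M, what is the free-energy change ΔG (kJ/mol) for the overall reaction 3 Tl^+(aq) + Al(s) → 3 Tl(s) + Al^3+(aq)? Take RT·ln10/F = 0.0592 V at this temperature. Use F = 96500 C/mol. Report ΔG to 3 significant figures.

−358 kJ/mol

With Tl⁺/Tl reduced at the cathode, E°cell = −0.335 − (−1.662) = +1.327 V and n = 3.
Q = [Al^3+(aq)] / [Tl^+(aq)]^3 = 4.52×10^4, so log Q = 4.655 and E = +1.327 − (0.0592/3)(4.655) = +1.2351 V.
Finally ΔG = −nFE = −(3)(96500 C/mol)(+1.2351 V) = −358 kJ/mol.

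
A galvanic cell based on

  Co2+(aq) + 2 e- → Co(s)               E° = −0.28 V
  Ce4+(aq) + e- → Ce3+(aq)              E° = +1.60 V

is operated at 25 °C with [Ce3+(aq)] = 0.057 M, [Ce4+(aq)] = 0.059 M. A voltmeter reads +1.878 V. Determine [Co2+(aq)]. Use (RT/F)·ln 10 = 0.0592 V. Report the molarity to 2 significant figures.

Ce⁴⁺/Ce³⁺ is the cathode (higher E°); E°cell = +1.60 − (−0.28) = +1.88 V with n = 2.
Rearranging E = E° − (0.0592/n)·log Q gives log Q = 2(+1.88 − (+1.878))/0.0592 = 0.068.
Balancing electrons gives 2 Ce4+(aq) + Co(s) → 2 Ce3+(aq) + Co2+(aq); thus Q = ([Ce3+(aq)]^2·[Co2+(aq)]) / [Ce4+(aq)]^2.
Substituting the known concentrations and solving, log [Co2+(aq)] = 0.098 and [Co2+(aq)] = 1.3 M.

1.3 M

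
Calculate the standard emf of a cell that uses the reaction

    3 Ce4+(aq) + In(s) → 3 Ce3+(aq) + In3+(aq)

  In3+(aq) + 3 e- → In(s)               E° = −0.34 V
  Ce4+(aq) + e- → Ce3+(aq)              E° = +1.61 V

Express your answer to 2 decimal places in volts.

In the reaction as written, Ce4+(aq) is reduced (cathode) and In3+(aq) is produced by oxidation at the anode.
E°cell = E°(cathode) − E°(anode) = +1.61 − (−0.34) = +1.95 V.

+1.95 V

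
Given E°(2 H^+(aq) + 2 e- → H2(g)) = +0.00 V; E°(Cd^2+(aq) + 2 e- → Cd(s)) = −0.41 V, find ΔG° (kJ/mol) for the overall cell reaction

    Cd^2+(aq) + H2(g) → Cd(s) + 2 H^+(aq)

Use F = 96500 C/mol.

+79.1 kJ/mol

In the reaction as written Cd^2+(aq) is reduced, so the Cd²⁺/Cd couple is the cathode and 2H⁺/H₂ is the anode.
E°cell = −0.41 − (+0.00) = −0.41 V; balancing electrons gives n = 2.
ΔG° = −nFE°cell = −(2)(96500)(−0.41) J/mol = +79.1 kJ/mol.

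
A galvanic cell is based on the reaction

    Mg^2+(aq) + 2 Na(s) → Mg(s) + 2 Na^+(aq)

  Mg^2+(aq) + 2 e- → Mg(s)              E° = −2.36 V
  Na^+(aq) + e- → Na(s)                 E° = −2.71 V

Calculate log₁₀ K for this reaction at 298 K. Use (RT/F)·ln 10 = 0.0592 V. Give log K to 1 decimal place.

log K = 11.8

The Mg²⁺/Mg couple is reduced (cathode); E°cell = −2.36 − (−2.71) = +0.35 V with n = 2.
At equilibrium E = 0, so log K = nE°cell / 0.0592 = (2)(+0.35) / 0.0592 = 11.8.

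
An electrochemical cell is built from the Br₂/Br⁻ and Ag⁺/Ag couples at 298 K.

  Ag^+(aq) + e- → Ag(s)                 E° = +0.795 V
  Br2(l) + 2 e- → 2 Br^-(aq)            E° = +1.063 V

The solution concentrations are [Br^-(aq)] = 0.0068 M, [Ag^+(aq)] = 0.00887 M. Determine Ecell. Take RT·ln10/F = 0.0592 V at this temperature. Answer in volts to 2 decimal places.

Br₂/Br⁻ is reduced (cathode, E° = +1.063 V) and Ag⁺/Ag is oxidized (anode).
The standard potential is +1.063 − (+0.795) = +0.268 V and the balanced reaction transfers n = 2 electrons.
For the overall reaction Br2(l) + 2 Ag(s) → 2 Br^-(aq) + 2 Ag^+(aq), Q = [Br^-(aq)]^2·[Ag^+(aq)]^2 = 3.64×10^−9, giving log Q = −8.439.
E = E° − (0.0592/n)·log Q = +0.268 − (0.0592/2)(−8.439) = +0.52 V.

+0.52 V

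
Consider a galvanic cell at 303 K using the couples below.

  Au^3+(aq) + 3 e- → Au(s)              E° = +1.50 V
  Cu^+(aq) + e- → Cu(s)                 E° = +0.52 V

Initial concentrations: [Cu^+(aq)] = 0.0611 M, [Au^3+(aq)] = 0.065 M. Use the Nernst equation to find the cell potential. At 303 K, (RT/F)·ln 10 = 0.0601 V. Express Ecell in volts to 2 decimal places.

Since E°(Au³⁺/Au) > E°(Cu⁺/Cu), Au³⁺/Au serves as the cathode.
E°cell = E°cat − E°an = +1.50 − (+0.52) = +0.98 V; n = 3.
For the overall reaction Au^3+(aq) + 3 Cu(s) → Au(s) + 3 Cu^+(aq), Q = [Cu^+(aq)]^3 / [Au^3+(aq)] = 0.00351, giving log Q = −2.455.
By the Nernst equation, E = +0.98 − (0.0601/3)·(−2.455) = +1.03 V.

+1.03 V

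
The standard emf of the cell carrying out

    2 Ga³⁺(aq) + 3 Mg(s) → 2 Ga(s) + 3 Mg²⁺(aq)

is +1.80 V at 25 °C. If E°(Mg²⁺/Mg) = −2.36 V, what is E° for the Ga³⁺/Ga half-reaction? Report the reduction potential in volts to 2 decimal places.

In the reaction as written the Ga³⁺/Ga couple is reduced (cathode) and Mg²⁺/Mg is oxidized (anode), so E°cell = E°(Ga³⁺/Ga) − E°(Mg²⁺/Mg).
E°(Ga³⁺/Ga) = E°cell + E°(anode) = +1.80 + (−2.36) = −0.56 V.

−0.56 V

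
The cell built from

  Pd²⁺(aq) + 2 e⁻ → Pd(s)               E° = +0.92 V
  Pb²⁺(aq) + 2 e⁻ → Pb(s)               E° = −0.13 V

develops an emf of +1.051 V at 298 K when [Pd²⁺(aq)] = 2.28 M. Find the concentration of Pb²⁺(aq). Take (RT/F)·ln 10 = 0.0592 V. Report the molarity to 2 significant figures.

The Pd²⁺/Pd couple has the larger reduction potential, so it is the cathode: E°cell = +0.92 − (−0.13) = +1.05 V and n = 2.
Rearranging E = E° − (0.0592/n)·log Q gives log Q = 2(+1.05 − (+1.051))/0.0592 = −0.034.
For Pd²⁺(aq) + Pb(s) → Pd(s) + Pb²⁺(aq), the reaction quotient is Q = [Pb²⁺(aq)] / [Pd²⁺(aq)].
Isolating [Pb²⁺(aq)] in Q = 10^{−0.034} yields log [Pb²⁺(aq)] = 0.324, i.e. 2.1 M.

2.1 M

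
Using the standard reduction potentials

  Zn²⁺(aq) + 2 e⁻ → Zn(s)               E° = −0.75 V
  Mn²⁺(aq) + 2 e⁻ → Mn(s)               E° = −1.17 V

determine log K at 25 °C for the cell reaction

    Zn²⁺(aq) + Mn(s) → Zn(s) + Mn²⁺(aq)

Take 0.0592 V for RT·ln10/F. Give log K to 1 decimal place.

log K = 14.2

The Zn²⁺/Zn couple is reduced (cathode); E°cell = −0.75 − (−1.17) = +0.42 V with n = 2.
At equilibrium E = 0, so log K = nE°cell / 0.0592 = (2)(+0.42) / 0.0592 = 14.2.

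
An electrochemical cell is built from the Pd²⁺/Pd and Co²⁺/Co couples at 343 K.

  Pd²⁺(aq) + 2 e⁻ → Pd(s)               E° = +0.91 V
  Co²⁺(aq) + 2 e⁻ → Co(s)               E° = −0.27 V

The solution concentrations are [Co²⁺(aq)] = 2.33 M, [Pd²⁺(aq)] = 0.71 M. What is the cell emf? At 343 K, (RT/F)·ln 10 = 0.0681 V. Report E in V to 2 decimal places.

Pd²⁺/Pd is reduced (cathode, E° = +0.91 V) and Co²⁺/Co is oxidized (anode).
The standard potential is +0.91 − (−0.27) = +1.18 V and the balanced reaction transfers n = 2 electrons.
For the overall reaction Pd²⁺(aq) + Co(s) → Pd(s) + Co²⁺(aq), Q = [Co²⁺(aq)] / [Pd²⁺(aq)] = 3.28, giving log Q = 0.516.
E = E° − (0.0681/n)·log Q = +1.18 − (0.0681/2)(0.516) = +1.16 V.

+1.16 V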